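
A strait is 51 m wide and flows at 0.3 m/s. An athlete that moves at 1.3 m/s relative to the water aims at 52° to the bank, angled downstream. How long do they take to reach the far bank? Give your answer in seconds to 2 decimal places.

49.78 s

The component of the athlete's velocity perpendicular to the bank is 1.3 × sin 52° = 1.024 m/s.
The current is parallel to the bank, so it does not affect the crossing time.
Time = 51 / 1.024 = 49.785 s.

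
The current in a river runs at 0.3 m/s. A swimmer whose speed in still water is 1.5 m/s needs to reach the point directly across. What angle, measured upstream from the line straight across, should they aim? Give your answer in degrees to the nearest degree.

12°

To cancel the current, the upstream component of the swimmer's velocity must equal the flow: 1.5 sin θ = 0.3.
sin θ = 0.3 / 1.5 = 0.2000.
θ = arcsin(0.2000) = 11.537°.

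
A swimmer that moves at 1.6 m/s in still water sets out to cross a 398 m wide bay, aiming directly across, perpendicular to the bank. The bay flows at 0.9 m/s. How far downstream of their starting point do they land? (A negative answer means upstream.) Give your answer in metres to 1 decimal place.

Perpendicular speed = 1.600 m/s; crossing time = 398 / 1.600 = 248.750 s.
Net downstream speed = 0.900 m/s.
Drift = 0.900 × 248.750 = 223.875 m (downstream).

223.9 m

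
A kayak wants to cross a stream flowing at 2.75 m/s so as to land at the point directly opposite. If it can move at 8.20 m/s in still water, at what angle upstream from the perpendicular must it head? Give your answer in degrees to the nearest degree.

To cancel the current, the upstream component of the kayak's velocity must equal the flow: 8.20 sin θ = 2.75.
sin θ = 2.75 / 8.20 = 0.3354.
θ = arcsin(0.3354) = 19.595°.

20°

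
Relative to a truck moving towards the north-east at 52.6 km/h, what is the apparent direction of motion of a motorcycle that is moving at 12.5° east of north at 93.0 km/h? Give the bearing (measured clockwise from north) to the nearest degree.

Taking east as x and north as y: motorcycle velocity = (20.129, 90.796) km/h; truck velocity = (37.194, 37.194) km/h.
Velocity of motorcycle relative to truck = (20.129, 90.796) − (37.194, 37.194) = (-17.065, 53.602) km/h.
Bearing = atan2(-17.06, 53.60) = 342.34° clockwise from north.

342°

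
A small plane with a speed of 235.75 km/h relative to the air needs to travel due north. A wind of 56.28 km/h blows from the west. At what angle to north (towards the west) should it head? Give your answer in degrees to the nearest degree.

The wind pushes perpendicular to the desired track; the heading must have a component into the wind equal to 56.28 km/h: 235.75 sin θ = 56.28.
sin θ = 0.2387, so θ = 13.811°.

14°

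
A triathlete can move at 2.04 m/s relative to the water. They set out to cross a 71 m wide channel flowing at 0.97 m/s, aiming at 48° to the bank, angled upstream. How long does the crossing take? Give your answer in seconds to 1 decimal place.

The component of the triathlete's velocity perpendicular to the bank is 2.04 × sin 48° = 1.516 m/s.
Only the cross-stream component determines the crossing time; the current contributes nothing perpendicular to the bank.
Time = 71 / 1.516 = 46.833 s.

46.8 s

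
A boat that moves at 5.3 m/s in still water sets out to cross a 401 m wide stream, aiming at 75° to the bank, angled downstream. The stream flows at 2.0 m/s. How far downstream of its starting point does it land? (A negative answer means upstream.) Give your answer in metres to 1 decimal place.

Perpendicular speed = 5.119 m/s; crossing time = 401 / 5.119 = 78.329 s.
Net downstream speed = 3.372 m/s.
Drift = 3.372 × 78.329 = 264.106 m (downstream).

264.1 m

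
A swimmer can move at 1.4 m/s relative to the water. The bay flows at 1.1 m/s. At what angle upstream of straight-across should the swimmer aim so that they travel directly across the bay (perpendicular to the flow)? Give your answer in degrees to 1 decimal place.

51.8°

To cancel the current, the upstream component of the swimmer's velocity must equal the flow: 1.4 sin θ = 1.1.
sin θ = 1.1 / 1.4 = 0.7857.
θ = arcsin(0.7857) = 51.787°.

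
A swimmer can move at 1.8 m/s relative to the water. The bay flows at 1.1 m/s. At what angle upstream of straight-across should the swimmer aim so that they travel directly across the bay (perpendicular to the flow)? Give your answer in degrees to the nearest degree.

38°

To cancel the current, the upstream component of the swimmer's velocity must equal the flow: 1.8 sin θ = 1.1.
sin θ = 1.1 / 1.8 = 0.6111.
θ = arcsin(0.6111) = 37.670°.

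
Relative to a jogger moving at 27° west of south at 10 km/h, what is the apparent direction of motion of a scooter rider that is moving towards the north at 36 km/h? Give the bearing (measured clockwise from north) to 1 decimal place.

005.8°

Taking east as x and north as y: scooter rider velocity = (0.000, 36.000) km/h; jogger velocity = (-4.540, -8.910) km/h.
Velocity of scooter rider relative to jogger = (0.000, 36.000) − (-4.540, -8.910) = (4.540, 44.910) km/h.
Bearing = atan2(4.54, 44.91) = 5.77° clockwise from north.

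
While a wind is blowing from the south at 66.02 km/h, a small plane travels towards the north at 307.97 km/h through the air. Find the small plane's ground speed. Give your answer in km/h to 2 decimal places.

Taking east as x and north as y: velocity relative to the air = (0.000, 307.970) km/h; the air relative to ground = (0.000, 66.020) km/h.
Velocity relative to ground = (0.000, 307.970) + (0.000, 66.020) = (0.000, 373.990) km/h.
Speed = |(0.000, 373.990)| = 373.990 km/h.

373.99 km/h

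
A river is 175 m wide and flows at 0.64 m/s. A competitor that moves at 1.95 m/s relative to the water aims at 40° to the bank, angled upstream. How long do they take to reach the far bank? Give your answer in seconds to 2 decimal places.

139.62 s

The component of the competitor's velocity perpendicular to the bank is 1.95 × sin 40° = 1.253 m/s.
Only the cross-stream component determines the crossing time; the current contributes nothing perpendicular to the bank.
Time = 175 / 1.253 = 139.616 s.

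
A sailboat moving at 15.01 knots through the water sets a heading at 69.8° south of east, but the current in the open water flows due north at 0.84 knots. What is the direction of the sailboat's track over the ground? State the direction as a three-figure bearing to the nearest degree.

Taking east as x and north as y: velocity relative to the water = (5.183, -14.087) knots; the water relative to ground = (0.000, 0.840) knots.
Velocity relative to ground = (5.183, -14.087) + (0.000, 0.840) = (5.183, -13.247) knots.
Bearing = atan2(5.18, -13.25) = 158.63° clockwise from north.

159°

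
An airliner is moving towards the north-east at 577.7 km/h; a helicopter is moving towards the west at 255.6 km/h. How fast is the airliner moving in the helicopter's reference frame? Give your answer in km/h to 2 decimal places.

779.67 km/h

Taking east as x and north as y: airliner velocity = (408.496, 408.496) km/h; helicopter velocity = (-255.600, 0.000) km/h.
Velocity of airliner relative to helicopter = (408.496, 408.496) − (-255.600, 0.000) = (664.096, 408.496) km/h.
Magnitude = |(664.096, 408.496)| = 779.674 km/h.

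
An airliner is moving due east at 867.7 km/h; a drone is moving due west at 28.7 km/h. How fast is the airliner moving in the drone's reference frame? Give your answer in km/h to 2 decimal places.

Taking east as x and north as y: airliner velocity = (867.700, 0.000) km/h; drone velocity = (-28.700, 0.000) km/h.
Velocity of airliner relative to drone = (867.700, 0.000) − (-28.700, 0.000) = (896.400, 0.000) km/h.
Magnitude = |(896.400, 0.000)| = 896.400 km/h.

896.40 km/h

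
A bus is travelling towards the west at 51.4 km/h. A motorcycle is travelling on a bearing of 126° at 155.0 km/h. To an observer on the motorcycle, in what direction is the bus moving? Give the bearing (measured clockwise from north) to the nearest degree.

Taking east as x and north as y: bus velocity = (-51.400, 0.000) km/h; motorcycle velocity = (125.398, -91.107) km/h.
Velocity of bus relative to motorcycle = (-51.400, 0.000) − (125.398, -91.107) = (-176.798, 91.107) km/h.
Bearing = atan2(-176.80, 91.11) = 297.26° clockwise from north.

297°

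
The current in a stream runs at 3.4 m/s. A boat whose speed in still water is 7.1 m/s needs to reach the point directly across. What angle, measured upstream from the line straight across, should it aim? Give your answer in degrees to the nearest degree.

29°

To cancel the current, the upstream component of the boat's velocity must equal the flow: 7.1 sin θ = 3.4.
sin θ = 3.4 / 7.1 = 0.4789.
θ = arcsin(0.4789) = 28.612°.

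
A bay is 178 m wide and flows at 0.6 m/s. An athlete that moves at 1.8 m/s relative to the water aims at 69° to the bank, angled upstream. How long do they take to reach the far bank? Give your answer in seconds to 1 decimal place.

105.9 s

The component of the athlete's velocity perpendicular to the bank is 1.8 × sin 69° = 1.680 m/s.
The current is parallel to the bank, so it does not affect the crossing time.
Time = 178 / 1.680 = 105.924 s.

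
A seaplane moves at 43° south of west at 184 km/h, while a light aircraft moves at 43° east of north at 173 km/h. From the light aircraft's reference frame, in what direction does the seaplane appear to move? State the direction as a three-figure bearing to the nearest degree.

225°

Taking east as x and north as y: seaplane velocity = (-134.569, -125.488) km/h; light aircraft velocity = (117.986, 126.524) km/h.
Velocity of seaplane relative to light aircraft = (-134.569, -125.488) − (117.986, 126.524) = (-252.555, -252.012) km/h.
Bearing = atan2(-252.55, -252.01) = 225.06° clockwise from north.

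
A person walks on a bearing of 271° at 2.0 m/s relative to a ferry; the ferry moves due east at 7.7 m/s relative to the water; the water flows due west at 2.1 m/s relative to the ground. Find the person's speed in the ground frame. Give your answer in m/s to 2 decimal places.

In east/north components (m/s): person relative to ferry = (-2.000, 0.035); ferry relative to water = (7.700, 0.000); water relative to ground = (-2.100, 0.000).
Sum = (3.600, 0.035) m/s.
Speed = |(3.600, 0.035)| = 3.600 m/s.

3.60 m/s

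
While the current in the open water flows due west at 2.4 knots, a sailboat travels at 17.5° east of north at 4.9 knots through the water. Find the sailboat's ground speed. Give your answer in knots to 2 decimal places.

Taking east as x and north as y: velocity relative to the water = (1.473, 4.673) knots; the water relative to ground = (-2.400, 0.000) knots.
Velocity relative to ground = (1.473, 4.673) + (-2.400, 0.000) = (-0.927, 4.673) knots.
Speed = |(-0.927, 4.673)| = 4.764 knots.

4.76 knots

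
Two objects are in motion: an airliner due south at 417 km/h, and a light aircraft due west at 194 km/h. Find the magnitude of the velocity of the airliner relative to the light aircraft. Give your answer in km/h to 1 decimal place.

Taking east as x and north as y: airliner velocity = (0.000, -417.000) km/h; light aircraft velocity = (-194.000, 0.000) km/h.
Velocity of airliner relative to light aircraft = (0.000, -417.000) − (-194.000, 0.000) = (194.000, -417.000) km/h.
Magnitude = |(194.000, -417.000)| = 459.918 km/h.

459.9 km/h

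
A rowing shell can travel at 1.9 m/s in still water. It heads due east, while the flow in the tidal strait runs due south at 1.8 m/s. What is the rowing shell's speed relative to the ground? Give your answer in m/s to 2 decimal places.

Taking east as x and north as y: velocity relative to the water = (1.900, 0.000) m/s; the water relative to ground = (0.000, -1.800) m/s.
Velocity relative to ground = (1.900, 0.000) + (0.000, -1.800) = (1.900, -1.800) m/s.
Speed = |(1.900, -1.800)| = 2.617 m/s.

2.62 m/s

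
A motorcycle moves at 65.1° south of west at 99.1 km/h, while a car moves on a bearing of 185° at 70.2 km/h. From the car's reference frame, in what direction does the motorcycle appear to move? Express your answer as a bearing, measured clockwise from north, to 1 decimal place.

Taking east as x and north as y: motorcycle velocity = (-41.725, -89.888) km/h; car velocity = (-6.118, -69.933) km/h.
Velocity of motorcycle relative to car = (-41.725, -89.888) − (-6.118, -69.933) = (-35.606, -19.955) km/h.
Bearing = atan2(-35.61, -19.96) = 240.73° clockwise from north.

240.7°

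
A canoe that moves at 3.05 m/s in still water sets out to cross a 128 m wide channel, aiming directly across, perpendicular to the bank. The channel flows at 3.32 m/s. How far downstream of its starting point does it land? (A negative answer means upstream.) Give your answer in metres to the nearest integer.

139 m

Perpendicular speed = 3.050 m/s; crossing time = 128 / 3.050 = 41.967 s.
Net downstream speed = 3.320 m/s.
Drift = 3.320 × 41.967 = 139.331 m (downstream).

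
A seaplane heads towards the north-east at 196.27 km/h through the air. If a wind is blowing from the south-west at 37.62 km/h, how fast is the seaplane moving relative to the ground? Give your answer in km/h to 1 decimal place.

Taking east as x and north as y: velocity relative to the air = (138.784, 138.784) km/h; the air relative to ground = (26.601, 26.601) km/h.
Velocity relative to ground = (138.784, 138.784) + (26.601, 26.601) = (165.385, 165.385) km/h.
Speed = |(165.385, 165.385)| = 233.890 km/h.

233.9 km/h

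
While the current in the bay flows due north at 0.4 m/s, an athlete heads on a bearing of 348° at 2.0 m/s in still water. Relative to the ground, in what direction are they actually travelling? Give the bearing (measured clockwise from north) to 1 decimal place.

Taking east as x and north as y: velocity relative to the water = (-0.416, 1.956) m/s; the water relative to ground = (0.000, 0.400) m/s.
Velocity relative to ground = (-0.416, 1.956) + (0.000, 0.400) = (-0.416, 2.356) m/s.
Bearing = atan2(-0.42, 2.36) = 349.99° clockwise from north.

350.0°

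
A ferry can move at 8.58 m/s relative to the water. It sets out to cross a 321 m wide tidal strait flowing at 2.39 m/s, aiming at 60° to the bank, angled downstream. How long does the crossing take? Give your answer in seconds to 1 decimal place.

43.2 s

The component of the ferry's velocity perpendicular to the bank is 8.58 × sin 60° = 7.430 m/s.
Only the cross-stream component determines the crossing time; the current contributes nothing perpendicular to the bank.
Time = 321 / 7.430 = 43.200 s.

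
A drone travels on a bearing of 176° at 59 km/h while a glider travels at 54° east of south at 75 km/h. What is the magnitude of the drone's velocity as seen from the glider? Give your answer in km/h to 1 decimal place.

58.5 km/h

Taking east as x and north as y: drone velocity = (4.116, -58.856) km/h; glider velocity = (60.676, -44.084) km/h.
Velocity of drone relative to glider = (4.116, -58.856) − (60.676, -44.084) = (-56.561, -14.772) km/h.
Magnitude = |(-56.561, -14.772)| = 58.458 km/h.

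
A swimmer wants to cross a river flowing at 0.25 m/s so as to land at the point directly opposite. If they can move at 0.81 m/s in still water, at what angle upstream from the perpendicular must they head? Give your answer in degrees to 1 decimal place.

18.0°

To cancel the current, the upstream component of the swimmer's velocity must equal the flow: 0.81 sin θ = 0.25.
sin θ = 0.25 / 0.81 = 0.3086.
θ = arcsin(0.3086) = 17.977°.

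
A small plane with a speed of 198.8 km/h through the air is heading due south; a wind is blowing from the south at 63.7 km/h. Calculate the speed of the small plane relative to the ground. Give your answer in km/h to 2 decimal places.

Taking east as x and north as y: velocity relative to the air = (0.000, -198.800) km/h; the air relative to ground = (0.000, 63.700) km/h.
Velocity relative to ground = (0.000, -198.800) + (0.000, 63.700) = (0.000, -135.100) km/h.
Speed = |(0.000, -135.100)| = 135.100 km/h.

135.10 km/h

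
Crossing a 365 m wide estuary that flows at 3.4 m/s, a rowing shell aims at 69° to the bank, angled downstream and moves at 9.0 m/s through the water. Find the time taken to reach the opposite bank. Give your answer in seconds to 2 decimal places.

43.44 s

The component of the rowing shell's velocity perpendicular to the bank is 9.0 × sin 69° = 8.402 m/s.
The flow acts along the bank and has no component across it.
Time = 365 / 8.402 = 43.441 s.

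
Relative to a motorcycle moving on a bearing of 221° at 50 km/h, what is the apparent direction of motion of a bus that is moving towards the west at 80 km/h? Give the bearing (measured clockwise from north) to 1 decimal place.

Taking east as x and north as y: bus velocity = (-80.000, 0.000) km/h; motorcycle velocity = (-32.803, -37.735) km/h.
Velocity of bus relative to motorcycle = (-80.000, 0.000) − (-32.803, -37.735) = (-47.197, 37.735) km/h.
Bearing = atan2(-47.20, 37.74) = 308.64° clockwise from north.

308.6°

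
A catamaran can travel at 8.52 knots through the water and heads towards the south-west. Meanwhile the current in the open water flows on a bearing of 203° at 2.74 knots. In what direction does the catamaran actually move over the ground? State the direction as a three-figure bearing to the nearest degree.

Taking east as x and north as y: velocity relative to the water = (-6.025, -6.025) knots; the water relative to ground = (-1.071, -2.522) knots.
Velocity relative to ground = (-6.025, -6.025) + (-1.071, -2.522) = (-7.095, -8.547) knots.
Bearing = atan2(-7.10, -8.55) = 219.70° clockwise from north.

220°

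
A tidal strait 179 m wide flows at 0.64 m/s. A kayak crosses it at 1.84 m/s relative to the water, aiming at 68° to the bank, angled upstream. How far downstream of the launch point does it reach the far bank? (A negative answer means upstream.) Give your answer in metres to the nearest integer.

-5 m

Perpendicular speed = 1.706 m/s; crossing time = 179 / 1.706 = 104.923 s.
Net downstream speed = -0.049 m/s.
Drift = -0.049 × 104.923 = -5.170 m (upstream).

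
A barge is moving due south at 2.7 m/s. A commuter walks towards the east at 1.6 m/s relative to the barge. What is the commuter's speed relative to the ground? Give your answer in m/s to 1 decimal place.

3.1 m/s

Taking east as x and north as y: barge velocity = (0.000, -2.700) m/s; commuter velocity relative to barge = (1.600, 0.000) m/s.
Velocity relative to ground = (0.000, -2.700) + (1.600, 0.000) = (1.600, -2.700) m/s.
Speed = |(1.600, -2.700)| = 3.138 m/s.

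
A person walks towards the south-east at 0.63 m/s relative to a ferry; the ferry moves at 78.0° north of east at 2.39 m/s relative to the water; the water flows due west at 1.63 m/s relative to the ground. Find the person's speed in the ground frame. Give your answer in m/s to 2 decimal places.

2.01 m/s

In east/north components (m/s): person relative to ferry = (0.445, -0.445); ferry relative to water = (0.497, 2.338); water relative to ground = (-1.630, 0.000).
Sum = (-0.688, 1.892) m/s.
Speed = |(-0.688, 1.892)| = 2.013 m/s.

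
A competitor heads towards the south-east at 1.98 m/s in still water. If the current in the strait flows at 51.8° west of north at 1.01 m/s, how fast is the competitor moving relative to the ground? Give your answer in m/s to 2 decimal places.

0.98 m/s

Taking east as x and north as y: velocity relative to the water = (1.400, -1.400) m/s; the water relative to ground = (-0.794, 0.625) m/s.
Velocity relative to ground = (1.400, -1.400) + (-0.794, 0.625) = (0.606, -0.775) m/s.
Speed = |(0.606, -0.775)| = 0.984 m/s.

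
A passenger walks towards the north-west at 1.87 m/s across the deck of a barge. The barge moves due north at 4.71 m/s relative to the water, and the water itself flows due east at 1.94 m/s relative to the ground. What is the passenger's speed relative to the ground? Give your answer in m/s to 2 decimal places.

In east/north components (m/s): passenger relative to barge = (-1.322, 1.322); barge relative to water = (0.000, 4.710); water relative to ground = (1.940, 0.000).
Sum = (0.618, 6.032) m/s.
Speed = |(0.618, 6.032)| = 6.064 m/s.

6.06 m/s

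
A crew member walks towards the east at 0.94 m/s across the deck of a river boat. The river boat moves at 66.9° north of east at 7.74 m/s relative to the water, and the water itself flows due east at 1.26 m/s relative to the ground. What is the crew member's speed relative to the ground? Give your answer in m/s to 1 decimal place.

8.8 m/s

In east/north components (m/s): crew member relative to river boat = (0.940, 0.000); river boat relative to water = (3.037, 7.119); water relative to ground = (1.260, 0.000).
Sum = (5.237, 7.119) m/s.
Speed = |(5.237, 7.119)| = 8.838 m/s.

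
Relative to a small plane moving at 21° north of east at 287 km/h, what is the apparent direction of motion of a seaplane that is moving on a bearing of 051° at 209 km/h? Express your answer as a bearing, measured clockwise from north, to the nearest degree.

Taking east as x and north as y: seaplane velocity = (162.424, 131.528) km/h; small plane velocity = (267.938, 102.852) km/h.
Velocity of seaplane relative to small plane = (162.424, 131.528) − (267.938, 102.852) = (-105.514, 28.676) km/h.
Bearing = atan2(-105.51, 28.68) = 285.20° clockwise from north.

285°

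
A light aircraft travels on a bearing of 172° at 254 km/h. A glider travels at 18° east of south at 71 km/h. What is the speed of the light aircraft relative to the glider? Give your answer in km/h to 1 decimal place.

Taking east as x and north as y: light aircraft velocity = (35.350, -251.528) km/h; glider velocity = (21.940, -67.525) km/h.
Velocity of light aircraft relative to glider = (35.350, -251.528) − (21.940, -67.525) = (13.410, -184.003) km/h.
Magnitude = |(13.410, -184.003)| = 184.491 km/h.

184.5 km/h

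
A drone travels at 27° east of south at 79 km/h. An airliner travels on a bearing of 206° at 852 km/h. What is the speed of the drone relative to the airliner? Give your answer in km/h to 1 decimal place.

806.9 km/h

Taking east as x and north as y: drone velocity = (35.865, -70.390) km/h; airliner velocity = (-373.492, -765.773) km/h.
Velocity of drone relative to airliner = (35.865, -70.390) − (-373.492, -765.773) = (409.357, 695.383) km/h.
Magnitude = |(409.357, 695.383)| = 806.927 km/h.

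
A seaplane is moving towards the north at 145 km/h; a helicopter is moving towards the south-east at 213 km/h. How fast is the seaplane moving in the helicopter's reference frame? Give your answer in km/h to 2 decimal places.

331.77 km/h

Taking east as x and north as y: seaplane velocity = (0.000, 145.000) km/h; helicopter velocity = (150.614, -150.614) km/h.
Velocity of seaplane relative to helicopter = (0.000, 145.000) − (150.614, -150.614) = (-150.614, 295.614) km/h.
Magnitude = |(-150.614, 295.614)| = 331.771 km/h.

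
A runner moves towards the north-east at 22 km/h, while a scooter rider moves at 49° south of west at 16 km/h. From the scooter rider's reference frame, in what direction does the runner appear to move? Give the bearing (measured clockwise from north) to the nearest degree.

Taking east as x and north as y: runner velocity = (15.556, 15.556) km/h; scooter rider velocity = (-10.497, -12.075) km/h.
Velocity of runner relative to scooter rider = (15.556, 15.556) − (-10.497, -12.075) = (26.053, 27.632) km/h.
Bearing = atan2(26.05, 27.63) = 43.32° clockwise from north.

043°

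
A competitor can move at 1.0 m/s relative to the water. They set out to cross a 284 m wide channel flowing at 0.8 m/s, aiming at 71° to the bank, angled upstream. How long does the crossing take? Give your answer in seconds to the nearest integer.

The component of the competitor's velocity perpendicular to the bank is 1.0 × sin 71° = 0.946 m/s.
The current is parallel to the bank, so it does not affect the crossing time.
Time = 284 / 0.946 = 300.364 s.

300 s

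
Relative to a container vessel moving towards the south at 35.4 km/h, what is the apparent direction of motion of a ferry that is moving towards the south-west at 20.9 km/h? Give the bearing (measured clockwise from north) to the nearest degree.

Taking east as x and north as y: ferry velocity = (-14.779, -14.779) km/h; container vessel velocity = (0.000, -35.400) km/h.
Velocity of ferry relative to container vessel = (-14.779, -14.779) − (0.000, -35.400) = (-14.779, 20.621) km/h.
Bearing = atan2(-14.78, 20.62) = 324.37° clockwise from north.

324°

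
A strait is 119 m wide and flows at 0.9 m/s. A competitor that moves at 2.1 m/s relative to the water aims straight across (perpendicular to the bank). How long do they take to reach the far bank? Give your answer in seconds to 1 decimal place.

56.7 s

The component of the competitor's velocity perpendicular to the bank is 2.1 m/s.
The flow acts along the bank and has no component across it.
Time = 119 / 2.100 = 56.667 s.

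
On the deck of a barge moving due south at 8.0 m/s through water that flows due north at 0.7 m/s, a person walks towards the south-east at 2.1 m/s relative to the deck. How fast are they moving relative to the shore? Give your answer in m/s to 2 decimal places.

8.91 m/s

In east/north components (m/s): person relative to barge = (1.485, -1.485); barge relative to water = (0.000, -8.000); water relative to ground = (0.000, 0.700).
Sum = (1.485, -8.785) m/s.
Speed = |(1.485, -8.785)| = 8.910 m/s.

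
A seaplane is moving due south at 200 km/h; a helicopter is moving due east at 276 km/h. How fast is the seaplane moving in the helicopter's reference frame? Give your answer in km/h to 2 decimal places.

Taking east as x and north as y: seaplane velocity = (0.000, -200.000) km/h; helicopter velocity = (276.000, 0.000) km/h.
Velocity of seaplane relative to helicopter = (0.000, -200.000) − (276.000, 0.000) = (-276.000, -200.000) km/h.
Magnitude = |(-276.000, -200.000)| = 340.846 km/h.

340.85 km/h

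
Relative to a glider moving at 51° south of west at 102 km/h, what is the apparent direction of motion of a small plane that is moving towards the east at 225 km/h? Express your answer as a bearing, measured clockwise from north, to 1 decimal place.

Taking east as x and north as y: small plane velocity = (225.000, 0.000) km/h; glider velocity = (-64.191, -79.269) km/h.
Velocity of small plane relative to glider = (225.000, 0.000) − (-64.191, -79.269) = (289.191, 79.269) km/h.
Bearing = atan2(289.19, 79.27) = 74.67° clockwise from north.

074.7°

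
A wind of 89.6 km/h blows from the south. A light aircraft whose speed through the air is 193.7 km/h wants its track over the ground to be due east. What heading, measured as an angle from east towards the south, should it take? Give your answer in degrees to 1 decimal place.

The wind pushes perpendicular to the desired track; the heading must have a component into the wind equal to 89.6 km/h: 193.7 sin θ = 89.6.
sin θ = 0.4626, so θ = 27.553°.

27.6°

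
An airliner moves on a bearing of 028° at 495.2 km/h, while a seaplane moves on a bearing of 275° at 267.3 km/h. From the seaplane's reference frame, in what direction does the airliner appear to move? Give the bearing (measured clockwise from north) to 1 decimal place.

050.3°

Taking east as x and north as y: airliner velocity = (232.482, 437.236) km/h; seaplane velocity = (-266.283, 23.297) km/h.
Velocity of airliner relative to seaplane = (232.482, 437.236) − (-266.283, 23.297) = (498.765, 413.939) km/h.
Bearing = atan2(498.77, 413.94) = 50.31° clockwise from north.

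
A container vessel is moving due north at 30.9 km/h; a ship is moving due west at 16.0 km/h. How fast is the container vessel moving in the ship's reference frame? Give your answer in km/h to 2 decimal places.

Taking east as x and north as y: container vessel velocity = (0.000, 30.900) km/h; ship velocity = (-16.000, 0.000) km/h.
Velocity of container vessel relative to ship = (0.000, 30.900) − (-16.000, 0.000) = (16.000, 30.900) km/h.
Magnitude = |(16.000, 30.900)| = 34.797 km/h.

34.80 km/h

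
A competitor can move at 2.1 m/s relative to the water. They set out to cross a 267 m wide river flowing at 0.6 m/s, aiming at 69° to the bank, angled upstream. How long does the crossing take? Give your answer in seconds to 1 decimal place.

The component of the competitor's velocity perpendicular to the bank is 2.1 × sin 69° = 1.961 m/s.
The flow acts along the bank and has no component across it.
Time = 267 / 1.961 = 136.188 s.

136.2 s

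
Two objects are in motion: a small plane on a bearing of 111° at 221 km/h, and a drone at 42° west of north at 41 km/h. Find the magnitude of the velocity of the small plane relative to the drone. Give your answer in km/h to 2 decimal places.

258.20 km/h

Taking east as x and north as y: small plane velocity = (206.321, -79.199) km/h; drone velocity = (-27.434, 30.469) km/h.
Velocity of small plane relative to drone = (206.321, -79.199) − (-27.434, 30.469) = (233.756, -109.668) km/h.
Magnitude = |(233.756, -109.668)| = 258.203 km/h.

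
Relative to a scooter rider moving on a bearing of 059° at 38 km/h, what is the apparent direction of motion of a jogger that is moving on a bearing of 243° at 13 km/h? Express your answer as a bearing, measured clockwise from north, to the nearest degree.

240°

Taking east as x and north as y: jogger velocity = (-11.583, -5.902) km/h; scooter rider velocity = (32.572, 19.571) km/h.
Velocity of jogger relative to scooter rider = (-11.583, -5.902) − (32.572, 19.571) = (-44.155, -25.473) km/h.
Bearing = atan2(-44.16, -25.47) = 240.02° clockwise from north.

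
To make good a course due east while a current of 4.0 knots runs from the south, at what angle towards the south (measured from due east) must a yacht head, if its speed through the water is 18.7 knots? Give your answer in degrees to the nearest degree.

12°

The current pushes perpendicular to the desired track; the heading must have a component into the current equal to 4.0 knots: 18.7 sin θ = 4.0.
sin θ = 0.2139, so θ = 12.351°.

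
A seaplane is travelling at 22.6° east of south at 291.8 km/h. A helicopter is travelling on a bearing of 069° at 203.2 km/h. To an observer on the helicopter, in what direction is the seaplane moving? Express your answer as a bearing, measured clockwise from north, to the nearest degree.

Taking east as x and north as y: seaplane velocity = (112.137, -269.393) km/h; helicopter velocity = (189.704, 72.820) km/h.
Velocity of seaplane relative to helicopter = (112.137, -269.393) − (189.704, 72.820) = (-77.566, -342.213) km/h.
Bearing = atan2(-77.57, -342.21) = 192.77° clockwise from north.

193°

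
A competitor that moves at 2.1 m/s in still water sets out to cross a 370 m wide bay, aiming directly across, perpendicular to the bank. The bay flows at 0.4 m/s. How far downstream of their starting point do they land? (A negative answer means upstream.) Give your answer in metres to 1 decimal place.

Perpendicular speed = 2.100 m/s; crossing time = 370 / 2.100 = 176.190 s.
Net downstream speed = 0.400 m/s.
Drift = 0.400 × 176.190 = 70.476 m (downstream).

70.5 m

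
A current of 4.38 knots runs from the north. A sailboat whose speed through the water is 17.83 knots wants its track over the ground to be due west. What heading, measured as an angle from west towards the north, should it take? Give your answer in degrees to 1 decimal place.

14.2°

The current pushes perpendicular to the desired track; the heading must have a component into the current equal to 4.38 knots: 17.83 sin θ = 4.38.
sin θ = 0.2457, so θ = 14.220°.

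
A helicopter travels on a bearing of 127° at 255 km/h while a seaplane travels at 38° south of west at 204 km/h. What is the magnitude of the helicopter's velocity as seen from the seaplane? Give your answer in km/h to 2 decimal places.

365.47 km/h

Taking east as x and north as y: helicopter velocity = (203.652, -153.463) km/h; seaplane velocity = (-160.754, -125.595) km/h.
Velocity of helicopter relative to seaplane = (203.652, -153.463) − (-160.754, -125.595) = (364.406, -27.868) km/h.
Magnitude = |(364.406, -27.868)| = 365.470 km/h.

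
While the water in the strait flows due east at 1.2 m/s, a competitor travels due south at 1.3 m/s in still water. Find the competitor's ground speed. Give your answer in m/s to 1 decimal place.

1.8 m/s

Taking east as x and north as y: velocity relative to the water = (0.000, -1.300) m/s; the water relative to ground = (1.200, 0.000) m/s.
Velocity relative to ground = (0.000, -1.300) + (1.200, 0.000) = (1.200, -1.300) m/s.
Speed = |(1.200, -1.300)| = 1.769 m/s.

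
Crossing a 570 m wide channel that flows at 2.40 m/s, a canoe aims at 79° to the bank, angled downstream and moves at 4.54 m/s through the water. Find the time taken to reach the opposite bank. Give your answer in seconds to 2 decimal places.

The component of the canoe's velocity perpendicular to the bank is 4.54 × sin 79° = 4.457 m/s.
The flow acts along the bank and has no component across it.
Time = 570 / 4.457 = 127.901 s.

127.90 s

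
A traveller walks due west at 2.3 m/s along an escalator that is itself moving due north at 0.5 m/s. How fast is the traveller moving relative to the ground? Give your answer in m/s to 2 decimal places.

Taking east as x and north as y: escalator velocity = (0.000, 0.500) m/s; traveller velocity relative to escalator = (-2.300, 0.000) m/s.
Velocity relative to ground = (0.000, 0.500) + (-2.300, 0.000) = (-2.300, 0.500) m/s.
Speed = |(-2.300, 0.500)| = 2.354 m/s.

2.35 m/s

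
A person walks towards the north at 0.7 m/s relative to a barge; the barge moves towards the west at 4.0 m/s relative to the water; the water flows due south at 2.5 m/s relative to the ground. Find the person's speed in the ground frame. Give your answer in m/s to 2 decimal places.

4.39 m/s

In east/north components (m/s): person relative to barge = (0.000, 0.700); barge relative to water = (-4.000, 0.000); water relative to ground = (0.000, -2.500).
Sum = (-4.000, -1.800) m/s.
Speed = |(-4.000, -1.800)| = 4.386 m/s.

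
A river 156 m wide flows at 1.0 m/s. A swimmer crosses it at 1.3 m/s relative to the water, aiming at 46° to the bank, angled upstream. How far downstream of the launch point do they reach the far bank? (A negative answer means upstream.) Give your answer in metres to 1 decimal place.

16.2 m

Perpendicular speed = 0.935 m/s; crossing time = 156 / 0.935 = 166.820 s.
Net downstream speed = 0.097 m/s.
Drift = 0.097 × 166.820 = 16.172 m (downstream).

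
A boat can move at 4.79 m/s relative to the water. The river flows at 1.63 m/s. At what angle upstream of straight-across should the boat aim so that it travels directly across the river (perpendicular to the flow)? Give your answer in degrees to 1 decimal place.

19.9°

To cancel the current, the upstream component of the boat's velocity must equal the flow: 4.79 sin θ = 1.63.
sin θ = 1.63 / 4.79 = 0.3403.
θ = arcsin(0.3403) = 19.895°.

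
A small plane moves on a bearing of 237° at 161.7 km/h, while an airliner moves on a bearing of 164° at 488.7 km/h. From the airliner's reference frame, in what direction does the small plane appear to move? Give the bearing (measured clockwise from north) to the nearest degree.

325°

Taking east as x and north as y: small plane velocity = (-135.613, -88.068) km/h; airliner velocity = (134.704, -469.769) km/h.
Velocity of small plane relative to airliner = (-135.613, -88.068) − (134.704, -469.769) = (-270.317, 381.700) km/h.
Bearing = atan2(-270.32, 381.70) = 324.69° clockwise from north.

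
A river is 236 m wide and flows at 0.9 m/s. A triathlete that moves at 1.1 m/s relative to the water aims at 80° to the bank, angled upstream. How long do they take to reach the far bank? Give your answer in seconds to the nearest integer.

The component of the triathlete's velocity perpendicular to the bank is 1.1 × sin 80° = 1.083 m/s.
The current is parallel to the bank, so it does not affect the crossing time.
Time = 236 / 1.083 = 217.855 s.

218 s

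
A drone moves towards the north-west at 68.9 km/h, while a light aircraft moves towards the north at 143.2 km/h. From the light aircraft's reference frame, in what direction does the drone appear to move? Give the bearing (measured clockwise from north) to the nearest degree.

207°

Taking east as x and north as y: drone velocity = (-48.720, 48.720) km/h; light aircraft velocity = (0.000, 143.200) km/h.
Velocity of drone relative to light aircraft = (-48.720, 48.720) − (0.000, 143.200) = (-48.720, -94.480) km/h.
Bearing = atan2(-48.72, -94.48) = 207.28° clockwise from north.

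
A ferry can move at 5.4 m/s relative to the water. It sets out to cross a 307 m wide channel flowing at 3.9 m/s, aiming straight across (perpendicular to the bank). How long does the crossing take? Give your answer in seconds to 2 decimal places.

The component of the ferry's velocity perpendicular to the bank is 5.4 m/s.
The flow acts along the bank and has no component across it.
Time = 307 / 5.400 = 56.852 s.

56.85 s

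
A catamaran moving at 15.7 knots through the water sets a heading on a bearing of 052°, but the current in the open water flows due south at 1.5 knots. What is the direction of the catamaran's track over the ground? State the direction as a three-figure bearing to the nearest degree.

Taking east as x and north as y: velocity relative to the water = (12.372, 9.666) knots; the water relative to ground = (0.000, -1.500) knots.
Velocity relative to ground = (12.372, 9.666) + (0.000, -1.500) = (12.372, 8.166) knots.
Bearing = atan2(12.37, 8.17) = 56.57° clockwise from north.

057°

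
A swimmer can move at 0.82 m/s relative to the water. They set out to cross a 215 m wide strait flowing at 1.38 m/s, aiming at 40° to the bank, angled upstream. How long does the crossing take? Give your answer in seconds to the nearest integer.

408 s

The component of the swimmer's velocity perpendicular to the bank is 0.82 × sin 40° = 0.527 m/s.
The current is parallel to the bank, so it does not affect the crossing time.
Time = 215 / 0.527 = 407.903 s.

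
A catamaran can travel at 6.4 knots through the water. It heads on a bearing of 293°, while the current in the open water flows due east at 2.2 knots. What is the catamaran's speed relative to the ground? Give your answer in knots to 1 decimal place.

4.5 knots

Taking east as x and north as y: velocity relative to the water = (-5.891, 2.501) knots; the water relative to ground = (2.200, 0.000) knots.
Velocity relative to ground = (-5.891, 2.501) + (2.200, 0.000) = (-3.691, 2.501) knots.
Speed = |(-3.691, 2.501)| = 4.459 knots.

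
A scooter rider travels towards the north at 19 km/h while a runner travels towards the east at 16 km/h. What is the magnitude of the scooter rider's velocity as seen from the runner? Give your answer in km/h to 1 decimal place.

Taking east as x and north as y: scooter rider velocity = (0.000, 19.000) km/h; runner velocity = (16.000, 0.000) km/h.
Velocity of scooter rider relative to runner = (0.000, 19.000) − (16.000, 0.000) = (-16.000, 19.000) km/h.
Magnitude = |(-16.000, 19.000)| = 24.839 km/h.

24.8 km/h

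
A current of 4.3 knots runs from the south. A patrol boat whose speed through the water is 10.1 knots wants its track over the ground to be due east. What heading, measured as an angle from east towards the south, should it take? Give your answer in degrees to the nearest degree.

The current pushes perpendicular to the desired track; the heading must have a component into the current equal to 4.3 knots: 10.1 sin θ = 4.3.
sin θ = 0.4257, so θ = 25.198°.

25°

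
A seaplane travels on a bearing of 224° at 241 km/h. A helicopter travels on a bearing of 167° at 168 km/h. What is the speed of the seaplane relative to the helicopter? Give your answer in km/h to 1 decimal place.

205.4 km/h

Taking east as x and north as y: seaplane velocity = (-167.413, -173.361) km/h; helicopter velocity = (37.792, -163.694) km/h.
Velocity of seaplane relative to helicopter = (-167.413, -173.361) − (37.792, -163.694) = (-205.204, -9.667) km/h.
Magnitude = |(-205.204, -9.667)| = 205.432 km/h.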